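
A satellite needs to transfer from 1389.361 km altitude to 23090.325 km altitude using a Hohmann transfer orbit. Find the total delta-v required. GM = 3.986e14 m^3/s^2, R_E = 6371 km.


r1 = 7760.3610 km = 7.760361e+06 m
r2 = 29461.3250 km = 2.9461325e+07 m
dv1 = sqrt(mu/r1)*(sqrt(2*r2/(r1+r2)) - 1) = 1850.3417 m/s
dv2 = sqrt(mu/r2)*(1 - sqrt(2*r1/(r1+r2))) = 1303.0593 m/s
total dv = |dv1| + |dv2| = 1850.3417 + 1303.0593 = 3153.4009 m/s = 3.1534 km/s

3.1534 km/s


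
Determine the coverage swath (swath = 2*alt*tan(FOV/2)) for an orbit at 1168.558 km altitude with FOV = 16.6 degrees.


FOV = 16.6 deg = 0.2897247 rad
swath = 2 * alt * tan(FOV/2) = 2 * 1168.558 * tan(0.1448623)
swath = 2 * 1168.558 * 0.1458842
swath = 340.9484 km

340.9484 km


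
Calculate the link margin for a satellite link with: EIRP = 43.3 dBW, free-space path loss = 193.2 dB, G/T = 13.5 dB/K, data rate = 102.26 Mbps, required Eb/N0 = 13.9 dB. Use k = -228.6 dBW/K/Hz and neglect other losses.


C/N0 = EIRP - FSPL + G/T - k = 43.3 - 193.2 + 13.5 - (-228.6)
C/N0 = 92.2000 dB-Hz
R_b = 102.26 Mbps = 1.0226e+08 bps -> 10*log10(R_b) = 80.0971 dB-Hz
Eb/N0 = C/N0 - 10*log10(R_b) = 92.2000 - 80.0971 = 12.1029 dB
Margin = Eb/N0 - Eb/N0_req = 12.1029 - 13.9 = -1.7971 dB (negative margin: link does not close)

-1.7971 dB


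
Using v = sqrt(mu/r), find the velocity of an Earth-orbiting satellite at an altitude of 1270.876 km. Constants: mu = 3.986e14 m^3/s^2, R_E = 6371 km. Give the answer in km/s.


r = R_E + alt = 6371.0 + 1270.876 = 7641.8760 km = 7.641876e+06 m
v = sqrt(mu/r) = sqrt(3.986e14 / 7.641876e+06) = 7222.1857 m/s = 7.2222 km/s

7.2222 km/s


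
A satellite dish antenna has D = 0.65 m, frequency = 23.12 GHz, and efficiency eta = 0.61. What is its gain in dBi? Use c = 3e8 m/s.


lambda = c/f = 3e8 / 2.312e+10 = 0.01297578 m
G = eta*(pi*D/lambda)^2 = 0.61*(pi*0.65/0.01297578)^2
G = 15107.3901 (linear)
G = 10*log10(15107.3901) = 41.7919 dBi

41.7919 dBi


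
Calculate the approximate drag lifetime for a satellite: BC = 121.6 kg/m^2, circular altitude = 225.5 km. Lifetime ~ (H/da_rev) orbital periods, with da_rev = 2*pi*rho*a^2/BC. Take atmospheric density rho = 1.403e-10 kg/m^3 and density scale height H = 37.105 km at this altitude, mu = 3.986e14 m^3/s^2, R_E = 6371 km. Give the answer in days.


a = R_E + alt = 6596.5000 km = 6.5965e+06 m
da_rev = 2*pi*rho*a^2/BC = 2*pi*1.403e-10*(6.5965e+06)^2/121.6 = 315.450411 m per revolution
N = H/da_rev = 37105.0000 m / 315.450411 m = 117.6255 revolutions
P = 2*pi*sqrt(a^3/mu) = 5331.8948 s
lifetime = N*P = 117.6255 * 5331.8948 = 627166.5819 s = 7.2589 days

7.2589 days


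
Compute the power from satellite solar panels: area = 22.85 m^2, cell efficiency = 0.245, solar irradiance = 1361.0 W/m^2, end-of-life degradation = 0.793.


P = area * eta * S * degradation
P = 22.85 * 0.245 * 1361.0 * 0.793
P = 6042.0401 W

6042.0401 W


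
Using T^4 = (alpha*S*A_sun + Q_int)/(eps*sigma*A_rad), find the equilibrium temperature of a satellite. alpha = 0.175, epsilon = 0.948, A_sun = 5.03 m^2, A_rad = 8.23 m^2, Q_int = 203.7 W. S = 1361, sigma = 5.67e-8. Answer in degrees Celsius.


Numerator = alpha*S*A_sun + Q_int = 0.175*1361*5.03 + 203.7 = 1401.7203 W
Denominator = eps*sigma*A_rad = 0.948*5.67e-8*8.23 = 4.4237567e-07 W/K^4
T^4 = 3.1686197e+09 K^4
T = 237.2562 K = -35.8938 C

-35.8938 degrees Celsius


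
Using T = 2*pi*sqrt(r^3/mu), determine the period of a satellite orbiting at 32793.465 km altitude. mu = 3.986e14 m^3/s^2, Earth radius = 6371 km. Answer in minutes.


r = 39164.4650 km = 3.9164465e+07 m
T = 2*pi*sqrt(r^3/mu) = 2*pi*sqrt(6.0072623e+22 / 3.986e14)
T = 77134.6510 s = 1285.5775 min

1285.5775 minutes


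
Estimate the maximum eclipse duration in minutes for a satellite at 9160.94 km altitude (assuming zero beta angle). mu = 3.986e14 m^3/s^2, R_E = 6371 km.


r = 15531.9400 km
T = 321.0691 min
Eclipse fraction = arcsin(R_E/r)/pi = arcsin(6371.0000/15531.9400)/pi
= arcsin(0.410187)/pi = 0.1345366
Eclipse duration = 0.1345366 * 321.0691 = 43.1955 min

43.1955 minutes


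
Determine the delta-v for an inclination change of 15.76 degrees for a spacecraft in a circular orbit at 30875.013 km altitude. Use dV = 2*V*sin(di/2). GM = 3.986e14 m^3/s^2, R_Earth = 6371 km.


r = 37246.0130 km = 3.7246013e+07 m
V = sqrt(mu/r) = 3271.3631 m/s
di = 15.76 deg = 0.2750639 rad
dV = 2*V*sin(di/2) = 2*3271.3631*sin(0.1375319)
dV = 896.9998 m/s = 0.8969998 km/s

0.8970 km/s


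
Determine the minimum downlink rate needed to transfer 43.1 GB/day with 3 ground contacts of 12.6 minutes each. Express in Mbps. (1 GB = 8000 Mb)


total contact time = 3 * 12.6 * 60 = 2268.0000 s
data = 43.1 GB = 344800.0000 Mb
rate = 344800.0000 / 2268.0000 = 152.0282 Mbps

152.0282 Mbps


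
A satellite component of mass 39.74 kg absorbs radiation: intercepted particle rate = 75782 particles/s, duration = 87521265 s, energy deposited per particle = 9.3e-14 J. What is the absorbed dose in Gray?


Total energy deposited = rate * time * E_per
  = 75782 * 87521265 * 9.3e-14 = 0.6168259 J
Dose = E_total / mass = 0.6168259 / 39.74
Dose = 0.01552154 Gy

0.0155 Gy


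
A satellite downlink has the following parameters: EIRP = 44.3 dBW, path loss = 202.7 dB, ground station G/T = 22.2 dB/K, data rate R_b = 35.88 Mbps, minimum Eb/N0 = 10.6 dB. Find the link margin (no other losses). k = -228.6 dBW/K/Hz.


C/N0 = EIRP - FSPL + G/T - k = 44.3 - 202.7 + 22.2 - (-228.6)
C/N0 = 92.4000 dB-Hz
R_b = 35.88 Mbps = 3.588e+07 bps -> 10*log10(R_b) = 75.5485 dB-Hz
Eb/N0 = C/N0 - 10*log10(R_b) = 92.4000 - 75.5485 = 16.8515 dB
Margin = Eb/N0 - Eb/N0_req = 16.8515 - 10.6 = 6.2515 dB (link closes)

6.2515 dB


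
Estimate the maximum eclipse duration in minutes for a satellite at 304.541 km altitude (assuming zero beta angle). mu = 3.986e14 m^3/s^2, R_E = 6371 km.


r = 6675.5410 km
T = 90.4669 min
Eclipse fraction = arcsin(R_E/r)/pi = arcsin(6371.0000/6675.5410)/pi
= arcsin(0.9543796)/pi = 0.4034817
Eclipse duration = 0.4034817 * 90.4669 = 36.5017 min

36.5017 minutes


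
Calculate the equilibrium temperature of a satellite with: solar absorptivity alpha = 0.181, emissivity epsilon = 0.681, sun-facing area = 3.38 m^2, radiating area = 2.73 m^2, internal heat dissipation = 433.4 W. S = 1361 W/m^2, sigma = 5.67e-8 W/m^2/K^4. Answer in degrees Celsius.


Numerator = alpha*S*A_sun + Q_int = 0.181*1361*3.38 + 433.4 = 1266.0326 W
Denominator = eps*sigma*A_rad = 0.681*5.67e-8*2.73 = 1.0541267e-07 W/K^4
T^4 = 1.201025e+10 K^4
T = 331.0457 K = 57.8957 C

57.8957 degrees Celsius


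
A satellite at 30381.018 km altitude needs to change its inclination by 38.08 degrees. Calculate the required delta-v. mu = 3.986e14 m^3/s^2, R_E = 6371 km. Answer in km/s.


r = 36752.0180 km = 3.6752018e+07 m
V = sqrt(mu/r) = 3293.2754 m/s
di = 38.08 deg = 0.6646214 rad
dV = 2*V*sin(di/2) = 2*3293.2754*sin(0.3323107)
dV = 2148.7184 m/s = 2.1487 km/s

2.1487 km/s


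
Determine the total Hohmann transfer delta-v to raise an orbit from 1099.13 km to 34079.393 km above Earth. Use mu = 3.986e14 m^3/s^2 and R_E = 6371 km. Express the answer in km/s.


r1 = 7470.1300 km = 7.47013e+06 m
r2 = 40450.3930 km = 4.0450393e+07 m
dv1 = sqrt(mu/r1)*(sqrt(2*r2/(r1+r2)) - 1) = 2186.4423 m/s
dv2 = sqrt(mu/r2)*(1 - sqrt(2*r1/(r1+r2))) = 1386.3427 m/s
total dv = |dv1| + |dv2| = 2186.4423 + 1386.3427 = 3572.7850 m/s = 3.5728 km/s

3.5728 km/s


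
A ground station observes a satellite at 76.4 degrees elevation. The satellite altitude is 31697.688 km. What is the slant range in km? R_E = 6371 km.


h = 31697.688 km, el = 76.4 deg
d = -R_E*sin(el) + sqrt((R_E*sin(el))^2 + 2*R_E*h + h^2)
d = -6371.0000*sin(1.3334) + sqrt((6371.0000*0.971961)^2 + 2*6371.0000*31697.688 + 31697.688^2)
d = 31846.8364 km

31846.8364 km


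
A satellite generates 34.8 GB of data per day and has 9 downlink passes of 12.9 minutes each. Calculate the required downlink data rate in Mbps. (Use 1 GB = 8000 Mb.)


total contact time = 9 * 12.9 * 60 = 6966.0000 s
data = 34.8 GB = 278400.0000 Mb
rate = 278400.0000 / 6966.0000 = 39.9655 Mbps

39.9655 Mbps


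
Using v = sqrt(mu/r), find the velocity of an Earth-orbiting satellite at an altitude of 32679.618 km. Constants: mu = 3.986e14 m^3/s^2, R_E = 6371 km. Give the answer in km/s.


r = R_E + alt = 6371.0 + 32679.618 = 39050.6180 km = 3.9050618e+07 m
v = sqrt(mu/r) = sqrt(3.986e14 / 3.9050618e+07) = 3194.8810 m/s = 3.1949 km/s

3.1949 km/s


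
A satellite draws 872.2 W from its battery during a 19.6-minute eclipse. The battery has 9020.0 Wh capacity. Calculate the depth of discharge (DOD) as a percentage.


E_used = P * t / 60 = 872.2 * 19.6 / 60 = 284.9187 Wh
DOD = E_used / E_total * 100 = 284.9187 / 9020.0 * 100
DOD = 3.1587 %

3.1587 %


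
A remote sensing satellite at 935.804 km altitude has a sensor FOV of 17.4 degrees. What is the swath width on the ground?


FOV = 17.4 deg = 0.3036873 rad
swath = 2 * alt * tan(FOV/2) = 2 * 935.804 * tan(0.1518436)
swath = 2 * 935.804 * 0.1530215
swath = 286.3963 km

286.3963 km


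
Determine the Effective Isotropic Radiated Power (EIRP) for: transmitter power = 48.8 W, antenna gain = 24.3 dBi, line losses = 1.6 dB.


Pt = 48.8 W = 16.8842 dBW
EIRP = Pt_dBW + Gt - losses = 16.8842 + 24.3 - 1.6 = 39.5842 dBW

39.5842 dBW


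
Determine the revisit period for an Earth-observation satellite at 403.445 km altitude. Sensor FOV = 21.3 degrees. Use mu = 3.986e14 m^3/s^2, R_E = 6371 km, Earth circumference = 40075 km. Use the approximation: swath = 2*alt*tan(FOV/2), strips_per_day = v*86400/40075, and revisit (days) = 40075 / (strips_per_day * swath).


swath = 2*403.445*tan(0.1858776) = 151.7343 km
v = sqrt(mu/r) = 7670.6433 m/s = 7.6706 km/s
strips/day = v*86400/40075 = 7.6706*86400/40075 = 16.5376
coverage/day = strips * swath = 16.5376 * 151.7343 = 2509.3181 km
revisit = 40075 / 2509.3181 = 15.9705 days

15.9705 days


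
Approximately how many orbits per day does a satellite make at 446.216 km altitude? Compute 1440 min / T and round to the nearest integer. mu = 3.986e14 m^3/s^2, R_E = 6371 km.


r = 6.817216e+06 m
T = 2*pi*sqrt(r^3/mu) = 5601.7252 s = 93.3621 min
revs/day = 1440 / 93.3621 = 15.4238
Rounded: 15 revolutions per day

15 revolutions per day


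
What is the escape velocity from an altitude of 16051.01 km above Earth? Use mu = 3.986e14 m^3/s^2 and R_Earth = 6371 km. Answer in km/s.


r = 6371.0 + 16051.01 = 22422.0100 km = 2.242201e+07 m
v_esc = sqrt(2*mu/r) = sqrt(2*3.986e14 / 2.242201e+07)
v_esc = 5962.7469 m/s = 5.9627 km/s

5.9627 km/s


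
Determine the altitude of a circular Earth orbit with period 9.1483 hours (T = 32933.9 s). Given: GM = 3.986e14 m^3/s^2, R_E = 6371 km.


T = 32933.9 s
r = (mu*T^2/(4*pi^2))^(1/3) = (3.986e14 * 32933.9^2 / (4*pi^2))^(1/3)
r = 2.2206901e+07 m = 22206.9012 km
alt = r - R_E = 22206.9012 - 6371 = 15835.9012 km

15835.9012 km


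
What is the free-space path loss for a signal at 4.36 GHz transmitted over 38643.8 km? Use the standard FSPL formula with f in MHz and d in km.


f = 4.36 GHz = 4360.0000 MHz
d = 38643.8 km
FSPL = 32.44 + 20*log10(4360.0000) + 20*log10(38643.8)
FSPL = 32.44 + 72.7897 + 91.7416
FSPL = 196.9713 dB

196.9713 dB


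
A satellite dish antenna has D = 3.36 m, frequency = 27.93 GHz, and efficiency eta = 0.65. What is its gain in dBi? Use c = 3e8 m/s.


lambda = c/f = 3e8 / 2.793e+10 = 0.01074114 m
G = eta*(pi*D/lambda)^2 = 0.65*(pi*3.36/0.01074114)^2
G = 627756.2117 (linear)
G = 10*log10(627756.2117) = 57.9779 dBi

57.9779 dBi


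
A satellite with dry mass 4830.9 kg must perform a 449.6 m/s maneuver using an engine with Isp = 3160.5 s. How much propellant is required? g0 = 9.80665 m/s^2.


ve = Isp * g0 = 3160.5 * 9.80665 = 30993.917325 m/s
mass ratio = exp(dv/ve) = exp(449.6/30993.917325) = 1.01461180
m_prop = m_dry * (mr - 1) = 4830.9 * (1.01461180 - 1)
m_prop = 70.5881 kg

70.5881 kg


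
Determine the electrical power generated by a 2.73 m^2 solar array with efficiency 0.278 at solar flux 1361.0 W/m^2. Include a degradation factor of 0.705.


P = area * eta * S * degradation
P = 2.73 * 0.278 * 1361.0 * 0.705
P = 728.2067 W

728.2067 W


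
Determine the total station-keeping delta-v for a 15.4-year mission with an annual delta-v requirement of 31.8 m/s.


dV = rate * years = 31.8 * 15.4
dV = 489.7200 m/s

489.7200 m/s


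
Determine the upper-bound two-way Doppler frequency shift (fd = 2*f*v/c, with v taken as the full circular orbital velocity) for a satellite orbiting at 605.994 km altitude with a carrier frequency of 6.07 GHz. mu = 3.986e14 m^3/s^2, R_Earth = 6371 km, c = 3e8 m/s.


r = 6.976994e+06 m
v = sqrt(mu/r) = 7558.4801 m/s (worst-case radial velocity)
f = 6.07 GHz = 6.07e+09 Hz
fd = 2*f*v/c = 2*6.07e+09*7558.4801/3.0e+08
fd = 305866.4936 Hz

305866.4936 Hz


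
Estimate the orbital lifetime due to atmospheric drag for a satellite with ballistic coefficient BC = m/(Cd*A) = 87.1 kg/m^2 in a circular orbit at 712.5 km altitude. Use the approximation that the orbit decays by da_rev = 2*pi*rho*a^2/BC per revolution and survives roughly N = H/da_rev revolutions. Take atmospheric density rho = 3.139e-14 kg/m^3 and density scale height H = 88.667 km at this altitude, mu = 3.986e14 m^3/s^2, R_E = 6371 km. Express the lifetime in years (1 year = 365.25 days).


a = R_E + alt = 7083.5000 km = 7.0835e+06 m
da_rev = 2*pi*rho*a^2/BC = 2*pi*3.139e-14*(7.0835e+06)^2/87.1 = 0.113618441 m per revolution
N = H/da_rev = 88667.0000 m / 0.113618441 m = 780392.6835 revolutions
P = 2*pi*sqrt(a^3/mu) = 5933.1191 s
lifetime = N*P = 780392.6835 * 5933.1191 = 4.6301628e+09 s = 53589.8468 days
years = 53589.8468 / 365.25 = 146.7210 years

146.7210 years


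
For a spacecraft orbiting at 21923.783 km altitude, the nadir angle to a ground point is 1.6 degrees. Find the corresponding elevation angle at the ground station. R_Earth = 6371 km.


r = R_E + alt = 28294.7830 km
Law of sines in the satellite / Earth-center / ground-point triangle:
  sin(nadir)/R_E = sin(90 + el)/r  =>  cos(el) = (r/R_E)*sin(nadir)
cos(el) = (28294.7830 / 6371.0000) * sin(1.6 deg) = 0.1240051
el = arccos(0.1240051) = 82.8767 deg
(Earth-central angle = 90 - nadir - el = 5.5233 deg)

82.8767 degrees


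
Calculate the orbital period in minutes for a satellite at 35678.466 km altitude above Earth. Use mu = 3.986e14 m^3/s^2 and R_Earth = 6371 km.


r = 42049.4660 km = 4.2049466e+07 m
T = 2*pi*sqrt(r^3/mu) = 2*pi*sqrt(7.4350083e+22 / 3.986e14)
T = 85812.7754 s = 1430.2129 min

1430.2129 minutes


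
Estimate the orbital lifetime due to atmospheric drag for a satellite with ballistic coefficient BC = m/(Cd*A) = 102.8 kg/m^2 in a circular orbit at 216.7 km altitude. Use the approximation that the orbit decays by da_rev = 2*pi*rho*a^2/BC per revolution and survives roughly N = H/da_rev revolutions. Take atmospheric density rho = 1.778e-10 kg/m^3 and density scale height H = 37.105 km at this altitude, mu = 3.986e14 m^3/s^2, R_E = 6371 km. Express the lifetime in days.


a = R_E + alt = 6587.7000 km = 6.5877e+06 m
da_rev = 2*pi*rho*a^2/BC = 2*pi*1.778e-10*(6.5877e+06)^2/102.8 = 471.613401 m per revolution
N = H/da_rev = 37105.0000 m / 471.613401 m = 78.6767 revolutions
P = 2*pi*sqrt(a^3/mu) = 5321.2289 s
lifetime = N*P = 78.6767 * 5321.2289 = 418656.8872 s = 4.8456 days

4.8456 days


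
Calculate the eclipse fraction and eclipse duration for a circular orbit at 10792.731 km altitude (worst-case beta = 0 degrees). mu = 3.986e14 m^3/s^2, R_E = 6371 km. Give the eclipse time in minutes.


r = 17163.7310 km
T = 372.9731 min
Eclipse fraction = arcsin(R_E/r)/pi = arcsin(6371.0000/17163.7310)/pi
= arcsin(0.3711897)/pi = 0.12105
Eclipse duration = 0.12105 * 372.9731 = 45.1484 min

45.1484 minutes


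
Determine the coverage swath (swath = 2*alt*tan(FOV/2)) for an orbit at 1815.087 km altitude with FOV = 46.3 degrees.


FOV = 46.3 deg = 0.8080874 rad
swath = 2 * alt * tan(FOV/2) = 2 * 1815.087 * tan(0.4040437)
swath = 2 * 1815.087 * 0.427568
swath = 1552.1461 km

1552.1461 km


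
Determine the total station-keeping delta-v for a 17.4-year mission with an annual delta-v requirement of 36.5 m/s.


dV = rate * years = 36.5 * 17.4
dV = 635.1000 m/s

635.1000 m/s


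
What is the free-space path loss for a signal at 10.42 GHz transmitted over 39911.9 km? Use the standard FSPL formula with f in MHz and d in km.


f = 10.42 GHz = 10420.0000 MHz
d = 39911.9 km
FSPL = 32.44 + 20*log10(10420.0000) + 20*log10(39911.9)
FSPL = 32.44 + 80.3574 + 92.0220
FSPL = 204.8194 dB

204.8194 dB


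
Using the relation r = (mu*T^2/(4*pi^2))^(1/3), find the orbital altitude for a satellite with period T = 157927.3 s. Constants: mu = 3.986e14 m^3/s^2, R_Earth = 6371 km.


T = 157927.3 s
r = (mu*T^2/(4*pi^2))^(1/3) = (3.986e14 * 157927.3^2 / (4*pi^2))^(1/3)
r = 6.3148639e+07 m = 63148.6387 km
alt = r - R_E = 63148.6387 - 6371 = 56777.6387 km

56777.6387 km


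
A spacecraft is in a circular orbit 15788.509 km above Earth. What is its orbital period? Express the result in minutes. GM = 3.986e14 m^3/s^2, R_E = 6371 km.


r = 22159.5090 km = 2.2159509e+07 m
T = 2*pi*sqrt(r^3/mu) = 2*pi*sqrt(1.088129e+22 / 3.986e14)
T = 32828.5289 s = 547.1421 min

547.1421 minutes


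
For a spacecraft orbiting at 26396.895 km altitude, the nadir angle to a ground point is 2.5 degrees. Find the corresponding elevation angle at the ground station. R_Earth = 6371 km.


r = R_E + alt = 32767.8950 km
Law of sines in the satellite / Earth-center / ground-point triangle:
  sin(nadir)/R_E = sin(90 + el)/r  =>  cos(el) = (r/R_E)*sin(nadir)
cos(el) = (32767.8950 / 6371.0000) * sin(2.5 deg) = 0.2243471
el = arccos(0.2243471) = 77.0355 deg
(Earth-central angle = 90 - nadir - el = 10.4645 deg)

77.0355 degrees


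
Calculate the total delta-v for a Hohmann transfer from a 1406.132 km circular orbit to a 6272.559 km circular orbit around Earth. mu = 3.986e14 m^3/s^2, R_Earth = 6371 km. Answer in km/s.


r1 = 7777.1320 km = 7.777132e+06 m
r2 = 12643.5590 km = 1.2643559e+07 m
dv1 = sqrt(mu/r1)*(sqrt(2*r2/(r1+r2)) - 1) = 807.4985 m/s
dv2 = sqrt(mu/r2)*(1 - sqrt(2*r1/(r1+r2))) = 714.4866 m/s
total dv = |dv1| + |dv2| = 807.4985 + 714.4866 = 1521.9851 m/s = 1.5220 km/s

1.5220 km/s


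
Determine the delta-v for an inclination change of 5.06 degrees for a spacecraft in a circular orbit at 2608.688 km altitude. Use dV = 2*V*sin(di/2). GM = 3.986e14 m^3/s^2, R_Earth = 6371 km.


r = 8979.6880 km = 8.979688e+06 m
V = sqrt(mu/r) = 6662.5123 m/s
di = 5.06 deg = 0.08831366 rad
dV = 2*V*sin(di/2) = 2*6662.5123*sin(0.04415683)
dV = 588.1997 m/s = 0.5881997 km/s

0.5882 km/s


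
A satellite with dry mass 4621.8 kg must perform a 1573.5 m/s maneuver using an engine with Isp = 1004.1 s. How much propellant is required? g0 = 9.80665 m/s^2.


ve = Isp * g0 = 1004.1 * 9.80665 = 9846.857265 m/s
mass ratio = exp(dv/ve) = exp(1573.5/9846.857265) = 1.17327288
m_prop = m_dry * (mr - 1) = 4621.8 * (1.17327288 - 1)
m_prop = 800.8326 kg

800.8326 kg


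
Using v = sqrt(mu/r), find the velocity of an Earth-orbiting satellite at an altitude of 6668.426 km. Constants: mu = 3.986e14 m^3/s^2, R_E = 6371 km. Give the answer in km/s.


r = R_E + alt = 6371.0 + 6668.426 = 13039.4260 km = 1.3039426e+07 m
v = sqrt(mu/r) = sqrt(3.986e14 / 1.3039426e+07) = 5528.9086 m/s = 5.5289 km/s

5.5289 km/s


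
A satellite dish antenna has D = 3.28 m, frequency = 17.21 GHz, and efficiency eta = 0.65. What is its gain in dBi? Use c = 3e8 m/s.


lambda = c/f = 3e8 / 1.721e+10 = 0.01743173 m
G = eta*(pi*D/lambda)^2 = 0.65*(pi*3.28/0.01743173)^2
G = 227132.8868 (linear)
G = 10*log10(227132.8868) = 53.5628 dBi

53.5628 dBi


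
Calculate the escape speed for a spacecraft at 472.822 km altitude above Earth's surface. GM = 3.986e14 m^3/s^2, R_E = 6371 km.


r = 6371.0 + 472.822 = 6843.8220 km = 6.843822e+06 m
v_esc = sqrt(2*mu/r) = sqrt(2*3.986e14 / 6.843822e+06)
v_esc = 10792.8041 m/s = 10.7928 km/s

10.7928 km/s


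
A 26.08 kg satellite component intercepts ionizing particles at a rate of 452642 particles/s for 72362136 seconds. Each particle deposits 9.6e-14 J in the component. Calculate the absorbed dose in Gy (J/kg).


Total energy deposited = rate * time * E_per
  = 452642 * 72362136 * 9.6e-14 = 3.1444 J
Dose = E_total / mass = 3.1444 / 26.08
Dose = 0.1205674 Gy

0.1206 Gy


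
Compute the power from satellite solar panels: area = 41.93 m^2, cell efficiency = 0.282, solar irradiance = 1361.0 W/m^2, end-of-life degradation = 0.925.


P = area * eta * S * degradation
P = 41.93 * 0.282 * 1361.0 * 0.925
P = 14885.8565 W

14885.8565 W


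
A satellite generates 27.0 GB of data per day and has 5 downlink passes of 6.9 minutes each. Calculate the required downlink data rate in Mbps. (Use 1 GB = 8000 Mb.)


total contact time = 5 * 6.9 * 60 = 2070.0000 s
data = 27.0 GB = 216000.0000 Mb
rate = 216000.0000 / 2070.0000 = 104.3478 Mbps

104.3478 Mbps


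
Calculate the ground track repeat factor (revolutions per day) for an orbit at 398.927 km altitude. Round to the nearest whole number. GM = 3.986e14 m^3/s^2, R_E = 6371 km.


r = 6.769927e+06 m
T = 2*pi*sqrt(r^3/mu) = 5543.5402 s = 92.3923 min
revs/day = 1440 / 92.3923 = 15.5857
Rounded: 16 revolutions per day

16 revolutions per day


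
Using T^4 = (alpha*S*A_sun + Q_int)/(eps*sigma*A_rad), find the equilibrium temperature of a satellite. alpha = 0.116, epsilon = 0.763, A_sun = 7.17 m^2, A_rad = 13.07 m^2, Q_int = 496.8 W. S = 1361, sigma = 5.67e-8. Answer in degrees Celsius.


Numerator = alpha*S*A_sun + Q_int = 0.116*1361*7.17 + 496.8 = 1628.7709 W
Denominator = eps*sigma*A_rad = 0.763*5.67e-8*13.07 = 5.6543565e-07 W/K^4
T^4 = 2.8805593e+09 K^4
T = 231.6697 K = -41.4803 C

-41.4803 degrees Celsius


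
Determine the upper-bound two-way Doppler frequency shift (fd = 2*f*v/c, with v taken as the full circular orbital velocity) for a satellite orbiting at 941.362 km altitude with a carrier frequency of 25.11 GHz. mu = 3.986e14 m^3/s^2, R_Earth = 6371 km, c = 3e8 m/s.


r = 7.312362e+06 m
v = sqrt(mu/r) = 7383.1179 m/s (worst-case radial velocity)
f = 25.11 GHz = 2.511e+10 Hz
fd = 2*f*v/c = 2*2.511e+10*7383.1179/3.0e+08
fd = 1.2359339e+06 Hz

1.2359e+06 Hz


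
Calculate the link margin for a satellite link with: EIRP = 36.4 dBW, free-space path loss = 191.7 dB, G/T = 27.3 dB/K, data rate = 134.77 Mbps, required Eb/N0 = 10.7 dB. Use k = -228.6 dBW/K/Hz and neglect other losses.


C/N0 = EIRP - FSPL + G/T - k = 36.4 - 191.7 + 27.3 - (-228.6)
C/N0 = 100.6000 dB-Hz
R_b = 134.77 Mbps = 1.3477e+08 bps -> 10*log10(R_b) = 81.2959 dB-Hz
Eb/N0 = C/N0 - 10*log10(R_b) = 100.6000 - 81.2959 = 19.3041 dB
Margin = Eb/N0 - Eb/N0_req = 19.3041 - 10.7 = 8.6041 dB (link closes)

8.6041 dB


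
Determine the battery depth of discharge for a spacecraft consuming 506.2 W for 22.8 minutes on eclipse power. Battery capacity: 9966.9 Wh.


E_used = P * t / 60 = 506.2 * 22.8 / 60 = 192.3560 Wh
DOD = E_used / E_total * 100 = 192.3560 / 9966.9 * 100
DOD = 1.9299 %

1.9299 %


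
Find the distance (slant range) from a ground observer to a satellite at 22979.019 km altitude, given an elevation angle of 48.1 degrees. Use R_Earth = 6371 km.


h = 22979.019 km, el = 48.1 deg
d = -R_E*sin(el) + sqrt((R_E*sin(el))^2 + 2*R_E*h + h^2)
d = -6371.0000*sin(0.8395034) + sqrt((6371.0000*0.7443115)^2 + 2*6371.0000*22979.019 + 22979.019^2)
d = 24297.9743 km

24297.9743 km


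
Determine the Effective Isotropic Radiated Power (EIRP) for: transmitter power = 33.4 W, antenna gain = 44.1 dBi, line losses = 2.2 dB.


Pt = 33.4 W = 15.2375 dBW
EIRP = Pt_dBW + Gt - losses = 15.2375 + 44.1 - 2.2 = 57.1375 dBW

57.1375 dBW


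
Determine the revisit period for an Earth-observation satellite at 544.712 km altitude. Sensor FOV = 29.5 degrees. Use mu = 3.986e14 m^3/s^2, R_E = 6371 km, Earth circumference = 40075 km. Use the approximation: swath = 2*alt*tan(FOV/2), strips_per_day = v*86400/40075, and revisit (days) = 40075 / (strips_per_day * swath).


swath = 2*544.712*tan(0.2574361) = 286.8214 km
v = sqrt(mu/r) = 7591.8951 m/s = 7.5919 km/s
strips/day = v*86400/40075 = 7.5919*86400/40075 = 16.3678
coverage/day = strips * swath = 16.3678 * 286.8214 = 4694.6364 km
revisit = 40075 / 4694.6364 = 8.5363 days

8.5363 days


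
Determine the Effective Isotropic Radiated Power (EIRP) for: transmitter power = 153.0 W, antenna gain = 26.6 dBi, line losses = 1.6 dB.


Pt = 153.0 W = 21.8469 dBW
EIRP = Pt_dBW + Gt - losses = 21.8469 + 26.6 - 1.6 = 46.8469 dBW

46.8469 dBW


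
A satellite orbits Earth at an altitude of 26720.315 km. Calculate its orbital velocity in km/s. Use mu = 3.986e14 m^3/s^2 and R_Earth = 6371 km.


r = R_E + alt = 6371.0 + 26720.315 = 33091.3150 km = 3.3091315e+07 m
v = sqrt(mu/r) = sqrt(3.986e14 / 3.3091315e+07) = 3470.6565 m/s = 3.4707 km/s

3.4707 km/s


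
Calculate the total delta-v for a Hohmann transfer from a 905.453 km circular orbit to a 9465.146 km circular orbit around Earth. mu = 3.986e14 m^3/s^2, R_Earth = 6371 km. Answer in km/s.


r1 = 7276.4530 km = 7.276453e+06 m
r2 = 15836.1460 km = 1.5836146e+07 m
dv1 = sqrt(mu/r1)*(sqrt(2*r2/(r1+r2)) - 1) = 1262.8004 m/s
dv2 = sqrt(mu/r2)*(1 - sqrt(2*r1/(r1+r2))) = 1035.9776 m/s
total dv = |dv1| + |dv2| = 1262.8004 + 1035.9776 = 2298.7780 m/s = 2.2988 km/s

2.2988 km/s


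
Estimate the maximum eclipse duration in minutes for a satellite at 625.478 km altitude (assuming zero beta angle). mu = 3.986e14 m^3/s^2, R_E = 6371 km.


r = 6996.4780 km
T = 97.0687 min
Eclipse fraction = arcsin(R_E/r)/pi = arcsin(6371.0000/6996.4780)/pi
= arcsin(0.910601)/pi = 0.3643808
Eclipse duration = 0.3643808 * 97.0687 = 35.3700 min

35.3700 minutes


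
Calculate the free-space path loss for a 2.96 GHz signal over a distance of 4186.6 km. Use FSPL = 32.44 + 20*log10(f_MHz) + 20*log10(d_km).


f = 2.96 GHz = 2960.0000 MHz
d = 4186.6 km
FSPL = 32.44 + 20*log10(2960.0000) + 20*log10(4186.6)
FSPL = 32.44 + 69.4258 + 72.4372
FSPL = 174.3031 dB

174.3031 dB


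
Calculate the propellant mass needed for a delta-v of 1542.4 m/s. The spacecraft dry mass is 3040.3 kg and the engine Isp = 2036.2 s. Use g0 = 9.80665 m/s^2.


ve = Isp * g0 = 2036.2 * 9.80665 = 19968.300730 m/s
mass ratio = exp(dv/ve) = exp(1542.4/19968.300730) = 1.08030394
m_prop = m_dry * (mr - 1) = 3040.3 * (1.08030394 - 1)
m_prop = 244.1481 kg

244.1481 kg


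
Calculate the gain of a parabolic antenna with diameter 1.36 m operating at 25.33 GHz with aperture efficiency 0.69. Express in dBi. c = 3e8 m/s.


lambda = c/f = 3e8 / 2.533e+10 = 0.01184366 m
G = eta*(pi*D/lambda)^2 = 0.69*(pi*1.36/0.01184366)^2
G = 89795.4897 (linear)
G = 10*log10(89795.4897) = 49.5325 dBi

49.5325 dBi


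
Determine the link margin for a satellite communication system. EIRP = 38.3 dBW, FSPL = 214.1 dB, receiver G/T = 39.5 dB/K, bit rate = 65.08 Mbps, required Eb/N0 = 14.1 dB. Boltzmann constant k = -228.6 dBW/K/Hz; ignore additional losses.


C/N0 = EIRP - FSPL + G/T - k = 38.3 - 214.1 + 39.5 - (-228.6)
C/N0 = 92.3000 dB-Hz
R_b = 65.08 Mbps = 6.508e+07 bps -> 10*log10(R_b) = 78.1345 dB-Hz
Eb/N0 = C/N0 - 10*log10(R_b) = 92.3000 - 78.1345 = 14.1655 dB
Margin = Eb/N0 - Eb/N0_req = 14.1655 - 14.1 = 0.06552456 dB (link closes)

0.0655 dB


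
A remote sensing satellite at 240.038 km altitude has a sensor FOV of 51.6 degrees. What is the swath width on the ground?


FOV = 51.6 deg = 0.9005899 rad
swath = 2 * alt * tan(FOV/2) = 2 * 240.038 * tan(0.4502949)
swath = 2 * 240.038 * 0.4834189
swath = 232.0778 km

232.0778 km


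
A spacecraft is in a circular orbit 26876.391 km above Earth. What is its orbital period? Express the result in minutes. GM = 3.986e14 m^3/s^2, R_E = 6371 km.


r = 33247.3910 km = 3.3247391e+07 m
T = 2*pi*sqrt(r^3/mu) = 2*pi*sqrt(3.6751301e+22 / 3.986e14)
T = 60331.9799 s = 1005.5330 min

1005.5330 minutes


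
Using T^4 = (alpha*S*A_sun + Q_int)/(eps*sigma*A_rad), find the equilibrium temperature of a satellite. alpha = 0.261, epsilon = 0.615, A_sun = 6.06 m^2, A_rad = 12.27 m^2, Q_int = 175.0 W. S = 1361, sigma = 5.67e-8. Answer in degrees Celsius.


Numerator = alpha*S*A_sun + Q_int = 0.261*1361*6.06 + 175.0 = 2327.6393 W
Denominator = eps*sigma*A_rad = 0.615*5.67e-8*12.27 = 4.2786104e-07 W/K^4
T^4 = 5.4401758e+09 K^4
T = 271.5834 K = -1.5666 C

-1.5666 degrees Celsius


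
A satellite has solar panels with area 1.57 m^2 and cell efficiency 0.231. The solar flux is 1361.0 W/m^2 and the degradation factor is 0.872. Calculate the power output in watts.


P = area * eta * S * degradation
P = 1.57 * 0.231 * 1361.0 * 0.872
P = 430.4139 W

430.4139 W


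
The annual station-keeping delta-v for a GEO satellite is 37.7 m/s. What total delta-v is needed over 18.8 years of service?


dV = rate * years = 37.7 * 18.8
dV = 708.7600 m/s

708.7600 m/s


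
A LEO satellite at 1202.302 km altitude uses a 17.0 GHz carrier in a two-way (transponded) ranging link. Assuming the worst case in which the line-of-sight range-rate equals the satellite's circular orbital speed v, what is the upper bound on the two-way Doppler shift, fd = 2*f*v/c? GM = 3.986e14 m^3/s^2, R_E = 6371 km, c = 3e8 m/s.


r = 7.573302e+06 m
v = sqrt(mu/r) = 7254.8094 m/s (worst-case radial velocity)
f = 17.0 GHz = 1.7e+10 Hz
fd = 2*f*v/c = 2*1.7e+10*7254.8094/3.0e+08
fd = 822211.7365 Hz

822211.7365 Hz


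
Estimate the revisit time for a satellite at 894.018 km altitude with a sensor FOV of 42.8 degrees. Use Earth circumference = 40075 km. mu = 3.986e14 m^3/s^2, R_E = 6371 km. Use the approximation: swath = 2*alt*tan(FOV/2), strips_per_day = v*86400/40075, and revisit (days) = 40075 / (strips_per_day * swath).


swath = 2*894.018*tan(0.3735005) = 700.7236 km
v = sqrt(mu/r) = 7407.1357 m/s = 7.4071 km/s
strips/day = v*86400/40075 = 7.4071*86400/40075 = 15.9695
coverage/day = strips * swath = 15.9695 * 700.7236 = 11190.1855 km
revisit = 40075 / 11190.1855 = 3.5813 days

3.5813 days


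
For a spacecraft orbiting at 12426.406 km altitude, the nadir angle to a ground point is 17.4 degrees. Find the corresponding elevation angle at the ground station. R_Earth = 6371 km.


r = R_E + alt = 18797.4060 km
Law of sines in the satellite / Earth-center / ground-point triangle:
  sin(nadir)/R_E = sin(90 + el)/r  =>  cos(el) = (r/R_E)*sin(nadir)
cos(el) = (18797.4060 / 6371.0000) * sin(17.4 deg) = 0.8823091
el = arccos(0.8823091) = 28.0778 deg
(Earth-central angle = 90 - nadir - el = 44.5222 deg)

28.0778 degrees


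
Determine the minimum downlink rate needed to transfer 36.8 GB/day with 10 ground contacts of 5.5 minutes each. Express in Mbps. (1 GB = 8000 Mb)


total contact time = 10 * 5.5 * 60 = 3300.0000 s
data = 36.8 GB = 294400.0000 Mb
rate = 294400.0000 / 3300.0000 = 89.2121 Mbps

89.2121 Mbps


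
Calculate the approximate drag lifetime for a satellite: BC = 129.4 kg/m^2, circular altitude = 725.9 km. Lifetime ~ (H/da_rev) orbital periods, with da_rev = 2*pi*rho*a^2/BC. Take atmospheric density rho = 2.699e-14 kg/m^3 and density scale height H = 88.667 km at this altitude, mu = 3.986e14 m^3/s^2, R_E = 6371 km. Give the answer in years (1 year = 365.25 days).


a = R_E + alt = 7096.9000 km = 7.0969e+06 m
da_rev = 2*pi*rho*a^2/BC = 2*pi*2.699e-14*(7.0969e+06)^2/129.4 = 0.0660063698 m per revolution
N = H/da_rev = 88667.0000 m / 0.0660063698 m = 1.3433097e+06 revolutions
P = 2*pi*sqrt(a^3/mu) = 5949.9628 s
lifetime = N*P = 1.3433097e+06 * 5949.9628 = 7.992643e+09 s = 92507.4424 days
years = 92507.4424 / 365.25 = 253.2716 years

253.2716 years


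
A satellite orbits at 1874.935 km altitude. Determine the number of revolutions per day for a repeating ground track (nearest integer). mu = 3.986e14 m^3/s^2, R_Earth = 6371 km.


r = 8.245935e+06 m
T = 2*pi*sqrt(r^3/mu) = 7451.9697 s = 124.1995 min
revs/day = 1440 / 124.1995 = 11.5943
Rounded: 12 revolutions per day

12 revolutions per day


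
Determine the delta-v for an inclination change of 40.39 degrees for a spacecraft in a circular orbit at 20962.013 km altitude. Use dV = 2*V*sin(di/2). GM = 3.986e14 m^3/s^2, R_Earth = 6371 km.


r = 27333.0130 km = 2.7333013e+07 m
V = sqrt(mu/r) = 3818.7822 m/s
di = 40.39 deg = 0.7049385 rad
dV = 2*V*sin(di/2) = 2*3818.7822*sin(0.3524692)
dV = 2636.6117 m/s = 2.6366 km/s

2.6366 km/s


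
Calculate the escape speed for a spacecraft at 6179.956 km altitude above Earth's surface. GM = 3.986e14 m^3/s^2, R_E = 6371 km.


r = 6371.0 + 6179.956 = 12550.9560 km = 1.2550956e+07 m
v_esc = sqrt(2*mu/r) = sqrt(2*3.986e14 / 1.2550956e+07)
v_esc = 7969.7600 m/s = 7.9698 km/s

7.9698 km/s


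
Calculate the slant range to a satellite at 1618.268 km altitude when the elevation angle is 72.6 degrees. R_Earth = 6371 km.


h = 1618.268 km, el = 72.6 deg
d = -R_E*sin(el) + sqrt((R_E*sin(el))^2 + 2*R_E*h + h^2)
d = -6371.0000*sin(1.2671) + sqrt((6371.0000*0.9542403)^2 + 2*6371.0000*1618.268 + 1618.268^2)
d = 1679.3143 km

1679.3143 km


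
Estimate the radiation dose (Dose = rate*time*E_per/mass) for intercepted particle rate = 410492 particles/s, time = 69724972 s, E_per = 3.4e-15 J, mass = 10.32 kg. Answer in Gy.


Total energy deposited = rate * time * E_per
  = 410492 * 69724972 * 3.4e-15 = 0.09731325 J
Dose = E_total / mass = 0.09731325 / 10.32
Dose = 0.009429578 Gy

0.0094 Gy


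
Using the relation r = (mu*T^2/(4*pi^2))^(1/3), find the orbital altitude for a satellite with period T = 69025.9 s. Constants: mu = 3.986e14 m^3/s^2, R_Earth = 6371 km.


T = 69025.9 s
r = (mu*T^2/(4*pi^2))^(1/3) = (3.986e14 * 69025.9^2 / (4*pi^2))^(1/3)
r = 3.6369213e+07 m = 36369.2131 km
alt = r - R_E = 36369.2131 - 6371 = 29998.2131 km

29998.2131 km


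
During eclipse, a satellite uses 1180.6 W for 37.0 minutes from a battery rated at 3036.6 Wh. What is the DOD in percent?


E_used = P * t / 60 = 1180.6 * 37.0 / 60 = 728.0367 Wh
DOD = E_used / E_total * 100 = 728.0367 / 3036.6 * 100
DOD = 23.9754 %

23.9754 %


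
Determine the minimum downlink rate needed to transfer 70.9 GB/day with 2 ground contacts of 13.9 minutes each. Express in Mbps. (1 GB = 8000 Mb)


total contact time = 2 * 13.9 * 60 = 1668.0000 s
data = 70.9 GB = 567200.0000 Mb
rate = 567200.0000 / 1668.0000 = 340.0480 Mbps

340.0480 Mbps


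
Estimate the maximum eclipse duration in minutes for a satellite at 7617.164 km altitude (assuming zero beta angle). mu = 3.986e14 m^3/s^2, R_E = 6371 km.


r = 13988.1640 km
T = 274.4107 min
Eclipse fraction = arcsin(R_E/r)/pi = arcsin(6371.0000/13988.1640)/pi
= arcsin(0.4554565)/pi = 0.1505239
Eclipse duration = 0.1505239 * 274.4107 = 41.3054 min

41.3054 minutes


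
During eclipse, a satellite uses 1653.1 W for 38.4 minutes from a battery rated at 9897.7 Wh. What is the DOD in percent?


E_used = P * t / 60 = 1653.1 * 38.4 / 60 = 1057.9840 Wh
DOD = E_used / E_total * 100 = 1057.9840 / 9897.7 * 100
DOD = 10.6892 %

10.6892 %


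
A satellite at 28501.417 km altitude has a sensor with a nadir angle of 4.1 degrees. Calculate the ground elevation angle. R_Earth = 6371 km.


r = R_E + alt = 34872.4170 km
Law of sines in the satellite / Earth-center / ground-point triangle:
  sin(nadir)/R_E = sin(90 + el)/r  =>  cos(el) = (r/R_E)*sin(nadir)
cos(el) = (34872.4170 / 6371.0000) * sin(4.1 deg) = 0.3913497
el = arccos(0.3913497) = 66.9615 deg
(Earth-central angle = 90 - nadir - el = 18.9385 deg)

66.9615 degrees


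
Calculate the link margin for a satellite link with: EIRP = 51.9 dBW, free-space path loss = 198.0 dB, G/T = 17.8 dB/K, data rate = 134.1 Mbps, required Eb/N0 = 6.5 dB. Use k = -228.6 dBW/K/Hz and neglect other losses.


C/N0 = EIRP - FSPL + G/T - k = 51.9 - 198.0 + 17.8 - (-228.6)
C/N0 = 100.3000 dB-Hz
R_b = 134.1 Mbps = 1.341e+08 bps -> 10*log10(R_b) = 81.2743 dB-Hz
Eb/N0 = C/N0 - 10*log10(R_b) = 100.3000 - 81.2743 = 19.0257 dB
Margin = Eb/N0 - Eb/N0_req = 19.0257 - 6.5 = 12.5257 dB (link closes)

12.5257 dB


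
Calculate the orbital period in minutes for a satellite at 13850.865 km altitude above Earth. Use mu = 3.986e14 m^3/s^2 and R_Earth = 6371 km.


r = 20221.8650 km = 2.0221865e+07 m
T = 2*pi*sqrt(r^3/mu) = 2*pi*sqrt(8.2692024e+21 / 3.986e14)
T = 28618.2472 s = 476.9708 min

476.9708 minutes


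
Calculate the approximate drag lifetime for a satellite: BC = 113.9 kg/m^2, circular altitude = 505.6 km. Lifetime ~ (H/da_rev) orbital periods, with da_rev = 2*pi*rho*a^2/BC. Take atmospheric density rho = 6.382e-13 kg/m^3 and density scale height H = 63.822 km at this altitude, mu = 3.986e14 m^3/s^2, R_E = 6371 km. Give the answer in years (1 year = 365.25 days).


a = R_E + alt = 6876.6000 km = 6.8766e+06 m
da_rev = 2*pi*rho*a^2/BC = 2*pi*6.382e-13*(6.8766e+06)^2/113.9 = 1.664794 m per revolution
N = H/da_rev = 63822.0000 m / 1.664794 m = 38336.2775 revolutions
P = 2*pi*sqrt(a^3/mu) = 5675.0784 s
lifetime = N*P = 38336.2775 * 5675.0784 = 2.1756138e+08 s = 2518.0715 days
years = 2518.0715 / 365.25 = 6.8941 years

6.8941 years


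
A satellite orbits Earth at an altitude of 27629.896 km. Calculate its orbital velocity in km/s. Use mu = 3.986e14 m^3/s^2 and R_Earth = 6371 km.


r = R_E + alt = 6371.0 + 27629.896 = 34000.8960 km = 3.4000896e+07 m
v = sqrt(mu/r) = sqrt(3.986e14 / 3.4000896e+07) = 3423.9189 m/s = 3.4239 km/s

3.4239 km/s


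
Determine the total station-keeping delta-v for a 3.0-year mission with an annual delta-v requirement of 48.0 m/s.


dV = rate * years = 48.0 * 3.0
dV = 144.0000 m/s

144.0000 m/s


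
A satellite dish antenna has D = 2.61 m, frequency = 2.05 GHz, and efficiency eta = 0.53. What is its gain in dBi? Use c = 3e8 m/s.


lambda = c/f = 3e8 / 2.05e+09 = 0.1463415 m
G = eta*(pi*D/lambda)^2 = 0.53*(pi*2.61/0.1463415)^2
G = 1663.8794 (linear)
G = 10*log10(1663.8794) = 32.2112 dBi

32.2112 dBi


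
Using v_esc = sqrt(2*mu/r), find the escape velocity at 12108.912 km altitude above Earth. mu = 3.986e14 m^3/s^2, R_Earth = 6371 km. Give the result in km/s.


r = 6371.0 + 12108.912 = 18479.9120 km = 1.8479912e+07 m
v_esc = sqrt(2*mu/r) = sqrt(2*3.986e14 / 1.8479912e+07)
v_esc = 6568.0083 m/s = 6.5680 km/s

6.5680 km/s


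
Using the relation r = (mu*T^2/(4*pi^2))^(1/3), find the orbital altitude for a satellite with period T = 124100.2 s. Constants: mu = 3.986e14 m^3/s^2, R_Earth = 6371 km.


T = 124100.2 s
r = (mu*T^2/(4*pi^2))^(1/3) = (3.986e14 * 124100.2^2 / (4*pi^2))^(1/3)
r = 5.3774227e+07 m = 53774.2267 km
alt = r - R_E = 53774.2267 - 6371 = 47403.2267 km

47403.2267 km


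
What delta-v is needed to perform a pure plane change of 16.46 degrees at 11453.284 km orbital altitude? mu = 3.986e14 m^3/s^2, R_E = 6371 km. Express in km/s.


r = 17824.2840 km = 1.7824284e+07 m
V = sqrt(mu/r) = 4728.9269 m/s
di = 16.46 deg = 0.2872812 rad
dV = 2*V*sin(di/2) = 2*4728.9269*sin(0.1436406)
dV = 1353.8649 m/s = 1.3539 km/s

1.3539 km/s


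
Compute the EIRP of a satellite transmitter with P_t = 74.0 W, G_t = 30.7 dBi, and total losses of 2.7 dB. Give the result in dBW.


Pt = 74.0 W = 18.6923 dBW
EIRP = Pt_dBW + Gt - losses = 18.6923 + 30.7 - 2.7 = 46.6923 dBW

46.6923 dBW


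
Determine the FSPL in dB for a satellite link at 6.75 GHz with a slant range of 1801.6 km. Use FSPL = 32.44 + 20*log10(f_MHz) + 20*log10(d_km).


f = 6.75 GHz = 6750.0000 MHz
d = 1801.6 km
FSPL = 32.44 + 20*log10(6750.0000) + 20*log10(1801.6)
FSPL = 32.44 + 76.5861 + 65.1132
FSPL = 174.1392 dB

174.1392 dB


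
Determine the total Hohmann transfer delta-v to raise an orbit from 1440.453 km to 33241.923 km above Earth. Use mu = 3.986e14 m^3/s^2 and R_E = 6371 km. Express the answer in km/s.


r1 = 7811.4530 km = 7.811453e+06 m
r2 = 39612.9230 km = 3.9612923e+07 m
dv1 = sqrt(mu/r1)*(sqrt(2*r2/(r1+r2)) - 1) = 2089.4779 m/s
dv2 = sqrt(mu/r2)*(1 - sqrt(2*r1/(r1+r2))) = 1351.4583 m/s
total dv = |dv1| + |dv2| = 2089.4779 + 1351.4583 = 3440.9362 m/s = 3.4409 km/s

3.4409 km/s


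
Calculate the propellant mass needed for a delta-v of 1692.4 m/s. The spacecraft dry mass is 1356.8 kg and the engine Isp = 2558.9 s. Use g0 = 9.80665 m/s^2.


ve = Isp * g0 = 2558.9 * 9.80665 = 25094.236685 m/s
mass ratio = exp(dv/ve) = exp(1692.4/25094.236685) = 1.06976798
m_prop = m_dry * (mr - 1) = 1356.8 * (1.06976798 - 1)
m_prop = 94.6612 kg

94.6612 kg
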